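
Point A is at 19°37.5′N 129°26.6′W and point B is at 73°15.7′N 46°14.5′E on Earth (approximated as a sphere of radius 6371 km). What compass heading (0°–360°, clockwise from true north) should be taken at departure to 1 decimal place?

With φ₁ = 0.3425, φ₂ = 1.2787, Δλ = 3.0663 rad, the forward-azimuth formula gives
θ = atan2( sin Δλ cos φ₂ , cos φ₁ sin φ₂ − sin φ₁ cos φ₂ cos Δλ ) = atan2(0.0217, 0.9985) = 1.24°.
So the initial bearing is 1.2°.

1.2°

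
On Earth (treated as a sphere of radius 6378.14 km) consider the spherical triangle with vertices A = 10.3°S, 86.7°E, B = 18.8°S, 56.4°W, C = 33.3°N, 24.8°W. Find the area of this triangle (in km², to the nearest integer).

Side lengths (central angles): a = 1.0507, b = 1.9818, c = 2.3284 rad; semiperimeter s = 2.6805.
By l'Huilier's theorem, tan(E/4) = √[tan(s/2) tan((s−a)/2) tan((s−b)/2) tan((s−c)/2)], giving spherical excess E = 1.9839 rad.
Area = E·R² = 1.9839 × (6378.14)² ≈ 80708117 km².

80708117 km²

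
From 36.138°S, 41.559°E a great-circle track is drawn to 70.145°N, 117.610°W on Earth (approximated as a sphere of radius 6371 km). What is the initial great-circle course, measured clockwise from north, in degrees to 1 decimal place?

Δλ = -159.169° = -2.7780 rad.
y = sin Δλ · cos φ₂ = (-0.3556)(0.3396) = -0.1208
x = cos φ₁ sin φ₂ − sin φ₁ cos φ₂ cos Δλ = (0.8076)(0.9406) − (-0.5897)(0.3396)(-0.9346) = 0.5724
θ = atan2(y, x) = -11.92°; adding 360° gives 348.1°.

348.1°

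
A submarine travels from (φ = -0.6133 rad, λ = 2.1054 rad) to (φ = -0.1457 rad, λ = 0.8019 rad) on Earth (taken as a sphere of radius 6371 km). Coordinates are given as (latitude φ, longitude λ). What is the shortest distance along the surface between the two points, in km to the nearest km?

With latitudes φ₁ = -35.140°, φ₂ = -8.348° and longitude difference Δλ = -74.685°:
cos c = sin φ₁ sin φ₂ + cos φ₁ cos φ₂ cos Δλ = (-0.5756)(-0.1452) + (0.8178)(0.9894)(0.2641) = 0.29726,
so c = arccos(0.29726) = 1.26897 rad.
Distance = R·c = 6371 × 1.2690 ≈ 8085 km.

8085 km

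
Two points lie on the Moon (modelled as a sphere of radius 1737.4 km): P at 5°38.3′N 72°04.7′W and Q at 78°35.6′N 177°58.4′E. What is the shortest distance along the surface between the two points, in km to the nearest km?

2678 km

With latitudes φ₁ = 5.638°, φ₂ = 78.593° and longitude difference Δλ = -109.948°:
cos c = sin φ₁ sin φ₂ + cos φ₁ cos φ₂ cos Δλ = (0.0982)(0.9802) + (0.9952)(0.1978)(-0.3412) = 0.02916,
so c = arccos(0.02916) = 1.54163 rad.
Distance = R·c = 1737.4 × 1.5416 ≈ 2678 km.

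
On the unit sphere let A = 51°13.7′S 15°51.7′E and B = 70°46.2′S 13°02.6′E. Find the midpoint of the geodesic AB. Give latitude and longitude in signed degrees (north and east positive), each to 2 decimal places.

-61.01°, 14.89°

The central angle between A and B is δ = 0.3418 rad.
With f = 0.5, the slerp weights are sin((1−f)δ)/sin δ = 0.5074 and sin(fδ)/sin δ = 0.5074.
Weighted sum of the unit vectors: (0.5074)·(0.6024,0.1712,-0.7796) + (0.5074)·(0.3209,0.0743,-0.9442) = (0.4684, 0.1246, -0.8747).
Converting back: φ = atan2(z, √(x²+y²)) = -61.01°, λ = atan2(y, x) = 14.89°.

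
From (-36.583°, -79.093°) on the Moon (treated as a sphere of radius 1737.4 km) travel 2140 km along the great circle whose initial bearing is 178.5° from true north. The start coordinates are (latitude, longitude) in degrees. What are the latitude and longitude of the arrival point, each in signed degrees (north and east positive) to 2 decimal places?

-72.79°, 96.12°

Angular distance δ = d/R = 2140/1737.4 = 1.23173 rad; initial bearing θ = 3.1154 rad.
sin φ₂ = sin φ₁ cos δ + cos φ₁ sin δ cos θ = (-0.5960)(0.3326) + (0.8030)(0.9431)(-0.9997) = -0.9552, so φ₂ = -72.79°.
Δλ = atan2(sin θ sin δ cos φ₁, cos δ − sin φ₁ sin φ₂) = atan2(0.0198, -0.2367) = 175.213°.
λ₂ = -79.093° + 175.213° = 96.12°.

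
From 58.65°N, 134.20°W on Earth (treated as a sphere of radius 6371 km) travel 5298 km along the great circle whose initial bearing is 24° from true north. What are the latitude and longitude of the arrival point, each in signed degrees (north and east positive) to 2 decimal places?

Angular distance δ = d/R = 5298/6371 = 0.83158 rad; initial bearing θ = 0.4189 rad.
sin φ₂ = sin φ₁ cos δ + cos φ₁ sin δ cos θ = (0.8540)(0.6737) + (0.5203)(0.7390)(0.9135) = 0.9266, so φ₂ = 67.91°.
Δλ = atan2(sin θ sin δ cos φ₁, cos δ − sin φ₁ sin φ₂) = atan2(0.1564, -0.1176) = 126.944°.
λ₂ = -134.200° + 126.944° = -7.26°.

67.91°, -7.26°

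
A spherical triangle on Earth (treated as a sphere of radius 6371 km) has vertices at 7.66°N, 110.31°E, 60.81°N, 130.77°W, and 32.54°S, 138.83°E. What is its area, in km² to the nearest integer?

43148144 km²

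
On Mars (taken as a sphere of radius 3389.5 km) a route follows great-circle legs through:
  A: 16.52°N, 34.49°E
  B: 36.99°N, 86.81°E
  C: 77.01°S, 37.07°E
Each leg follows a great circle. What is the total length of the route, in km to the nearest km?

Leg A→B: central angle 0.8774 rad, distance 2973.9 km.
Leg B→C: central angle 2.0604 rad, distance 6983.6 km.
Total: 2973.9 + 6983.6 ≈ 9958 km.

9958 km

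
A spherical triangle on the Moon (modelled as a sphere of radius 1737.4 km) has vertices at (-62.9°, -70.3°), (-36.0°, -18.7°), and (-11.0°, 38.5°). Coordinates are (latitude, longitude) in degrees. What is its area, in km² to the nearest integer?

1031995 km²

Side lengths (central angles): a = 0.9976, b = 1.5450, c = 0.7194 rad; semiperimeter s = 1.6310.
By l'Huilier's theorem, tan(E/4) = √[tan(s/2) tan((s−a)/2) tan((s−b)/2) tan((s−c)/2)], giving spherical excess E = 0.3419 rad.
Area = E·R² = 0.3419 × (1737.4)² ≈ 1031995 km².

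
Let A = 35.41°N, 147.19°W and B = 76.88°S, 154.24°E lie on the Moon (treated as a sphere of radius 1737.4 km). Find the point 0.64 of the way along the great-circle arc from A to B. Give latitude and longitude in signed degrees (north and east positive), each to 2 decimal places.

-38.62°, -162.94°

The central angle between A and B is δ = 2.0576 rad.
With f = 0.64, the slerp weights are sin((1−f)δ)/sin δ = 0.7635 and sin(fδ)/sin δ = 1.0952.
Weighted sum of the unit vectors: (0.7635)·(-0.6850,-0.4416,0.5794) + (1.0952)·(-0.2044,0.0987,-0.9739) = (-0.7469, -0.2292, -0.6242).
Converting back: φ = atan2(z, √(x²+y²)) = -38.62°, λ = atan2(y, x) = -162.94°.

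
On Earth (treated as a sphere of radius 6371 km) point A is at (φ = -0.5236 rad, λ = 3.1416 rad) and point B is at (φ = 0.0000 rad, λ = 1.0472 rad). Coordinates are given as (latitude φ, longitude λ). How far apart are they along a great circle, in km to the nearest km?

12861 km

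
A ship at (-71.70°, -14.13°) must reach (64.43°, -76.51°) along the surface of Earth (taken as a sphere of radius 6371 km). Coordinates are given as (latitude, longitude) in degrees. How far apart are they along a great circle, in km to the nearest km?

In radians: φ₁ = -1.2514, φ₂ = 1.1245, Δλ = -62.380° = -1.0887 rad.
cos c = sin φ₁ sin φ₂ + cos φ₁ cos φ₂ cos Δλ = (-0.9494)(0.9021) + (0.3140)(0.4316)(0.4636) = -0.79361,
so c = arccos(-0.79361) = 2.48751 rad.
Distance = R·c = 6371 × 2.4875 ≈ 15848 km.

15848 km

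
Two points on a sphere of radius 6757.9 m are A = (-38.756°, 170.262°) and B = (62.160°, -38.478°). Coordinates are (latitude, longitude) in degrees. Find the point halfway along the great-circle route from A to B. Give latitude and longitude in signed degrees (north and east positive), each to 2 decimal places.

The central angle between A and B is δ = 2.6318 rad.
With f = 0.5, the slerp weights are sin((1−f)δ)/sin δ = 1.9831 and sin(fδ)/sin δ = 1.9831.
Weighted sum of the unit vectors: (1.9831)·(-0.7686,0.1319,-0.6260) + (1.9831)·(0.3656,-0.2906,0.8843) = (-0.7992, -0.3147, 0.5121).
Converting back: φ = atan2(z, √(x²+y²)) = 30.81°, λ = atan2(y, x) = -158.51°.

30.81°, -158.51°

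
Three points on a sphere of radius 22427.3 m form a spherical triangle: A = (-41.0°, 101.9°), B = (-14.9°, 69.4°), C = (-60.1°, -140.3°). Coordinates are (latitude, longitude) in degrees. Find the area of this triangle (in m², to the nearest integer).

135582109 m²

Side lengths (central angles): a = 1.7676, b = 1.1666, c = 0.6700 rad; semiperimeter s = 1.8021.
By l'Huilier's theorem, tan(E/4) = √[tan(s/2) tan((s−a)/2) tan((s−b)/2) tan((s−c)/2)], giving spherical excess E = 0.2696 rad.
Area = E·R² = 0.2696 × (22427.3)² ≈ 135582109 m².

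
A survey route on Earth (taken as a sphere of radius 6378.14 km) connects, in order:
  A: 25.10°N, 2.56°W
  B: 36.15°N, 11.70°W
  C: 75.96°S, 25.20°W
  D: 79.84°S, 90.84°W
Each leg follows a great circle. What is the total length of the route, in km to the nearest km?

15523 km

Leg A→B: central angle 0.2364 rad, distance 1508.1 km.
Leg B→C: central angle 1.9625 rad, distance 12517.3 km.
Leg C→D: central angle 0.2348 rad, distance 1497.5 km.
Total: 1508.1 + 12517.3 + 1497.5 ≈ 15523 km.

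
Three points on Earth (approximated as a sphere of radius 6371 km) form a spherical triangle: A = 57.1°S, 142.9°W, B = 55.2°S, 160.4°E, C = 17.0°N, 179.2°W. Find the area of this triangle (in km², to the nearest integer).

16941927 km²

Side lengths (central angles): a = 1.2959, b = 1.3968, c = 0.5362 rad; semiperimeter s = 1.6144.
By l'Huilier's theorem, tan(E/4) = √[tan(s/2) tan((s−a)/2) tan((s−b)/2) tan((s−c)/2)], giving spherical excess E = 0.4174 rad.
Area = E·R² = 0.4174 × (6371)² ≈ 16941927 km².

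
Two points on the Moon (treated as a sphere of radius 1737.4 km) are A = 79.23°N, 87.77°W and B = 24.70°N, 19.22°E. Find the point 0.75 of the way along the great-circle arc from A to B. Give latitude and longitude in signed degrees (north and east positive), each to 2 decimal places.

The central angle between A and B is δ = 1.2016 rad.
With f = 0.75, the slerp weights are sin((1−f)δ)/sin δ = 0.3173 and sin(fδ)/sin δ = 0.8407.
Weighted sum of the unit vectors: (0.3173)·(0.0073,-0.1867,0.9824) + (0.8407)·(0.8579,0.2991,0.4179) = (0.7235, 0.1922, 0.6630).
Converting back: φ = atan2(z, √(x²+y²)) = 41.53°, λ = atan2(y, x) = 14.88°.

41.53°, 14.88°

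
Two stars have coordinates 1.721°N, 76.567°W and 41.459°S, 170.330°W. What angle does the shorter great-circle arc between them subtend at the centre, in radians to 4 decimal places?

1.6399 rad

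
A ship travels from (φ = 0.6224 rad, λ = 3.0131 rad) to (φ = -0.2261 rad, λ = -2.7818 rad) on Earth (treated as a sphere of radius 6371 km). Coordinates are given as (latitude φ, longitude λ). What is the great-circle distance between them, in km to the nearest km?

In radians: φ₁ = 0.6224, φ₂ = -0.2261, Δλ = 27.977° = 0.4883 rad.
cos c = sin φ₁ sin φ₂ + cos φ₁ cos φ₂ cos Δλ = (0.5830)(-0.2242) + (0.8125)(0.9745)(0.8831) = 0.56858,
so c = arccos(0.56858) = 0.96602 rad.
Distance = R·c = 6371 × 0.9660 ≈ 6155 km.

6155 km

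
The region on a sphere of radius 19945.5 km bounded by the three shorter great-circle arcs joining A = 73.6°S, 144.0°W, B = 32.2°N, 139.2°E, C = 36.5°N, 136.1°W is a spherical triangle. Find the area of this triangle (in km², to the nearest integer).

Side lengths (central angles): a = 1.1812, b = 1.9239, c = 2.0450 rad; semiperimeter s = 2.5751.
By l'Huilier's theorem, tan(E/4) = √[tan(s/2) tan((s−a)/2) tan((s−b)/2) tan((s−c)/2)], giving spherical excess E = 1.8969 rad.
Area = E·R² = 1.8969 × (19945.5)² ≈ 754640487 km².

754640487 km²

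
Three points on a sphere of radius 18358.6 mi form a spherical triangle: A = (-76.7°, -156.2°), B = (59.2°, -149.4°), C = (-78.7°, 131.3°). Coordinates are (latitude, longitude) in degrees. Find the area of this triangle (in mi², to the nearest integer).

184218698 mi²

Side lengths (central angles): a = 2.5387, b = 0.2542, c = 2.3731 rad; semiperimeter s = 2.5830.
By l'Huilier's theorem, tan(E/4) = √[tan(s/2) tan((s−a)/2) tan((s−b)/2) tan((s−c)/2)], giving spherical excess E = 0.5466 rad.
Area = E·R² = 0.5466 × (18358.6)² ≈ 184218698 mi².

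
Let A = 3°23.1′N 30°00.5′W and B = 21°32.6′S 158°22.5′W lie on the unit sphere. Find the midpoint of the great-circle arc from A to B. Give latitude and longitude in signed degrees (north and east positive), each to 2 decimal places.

-20.10°, -90.02°

The central angle between A and B is δ = 2.2118 rad.
With f = 0.5, the slerp weights are sin((1−f)δ)/sin δ = 1.1153 and sin(fδ)/sin δ = 1.1153.
Weighted sum of the unit vectors: (1.1153)·(0.8644,-0.4993,0.0590) + (1.1153)·(-0.8647,-0.3428,-0.3672) = (-0.0003, -0.9391, -0.3437).
Converting back: φ = atan2(z, √(x²+y²)) = -20.10°, λ = atan2(y, x) = -90.02°.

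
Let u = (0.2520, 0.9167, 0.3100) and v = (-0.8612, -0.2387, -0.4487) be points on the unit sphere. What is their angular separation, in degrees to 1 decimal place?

125.1°

u·v = -0.5749; |u| = 1.0000, |v| = 1.0000.
cos θ = (u·v)/(|u||v|) = -0.5750, so θ = 125.1°.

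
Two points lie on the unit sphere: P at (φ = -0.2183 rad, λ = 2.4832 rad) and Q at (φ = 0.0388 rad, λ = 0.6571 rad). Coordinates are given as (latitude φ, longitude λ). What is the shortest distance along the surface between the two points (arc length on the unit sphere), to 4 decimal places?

1.8284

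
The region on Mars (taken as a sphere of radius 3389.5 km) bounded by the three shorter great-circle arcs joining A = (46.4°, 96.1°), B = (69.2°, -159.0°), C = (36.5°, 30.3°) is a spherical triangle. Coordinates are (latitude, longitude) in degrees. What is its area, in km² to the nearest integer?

Side lengths (central angles): a = 1.2929, b = 0.8526, c = 0.9097 rad; semiperimeter s = 1.5276.
By l'Huilier's theorem, tan(E/4) = √[tan(s/2) tan((s−a)/2) tan((s−b)/2) tan((s−c)/2)], giving spherical excess E = 0.4479 rad.
Area = E·R² = 0.4479 × (3389.5)² ≈ 5146310 km².

5146310 km²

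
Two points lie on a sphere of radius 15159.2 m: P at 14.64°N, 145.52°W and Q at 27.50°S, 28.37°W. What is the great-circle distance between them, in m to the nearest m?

31895 m

With latitudes φ₁ = 14.640°, φ₂ = -27.500° and longitude difference Δλ = 117.150°:
Haversine: a = sin²(Δφ/2) + cos φ₁ cos φ₂ sin²(Δλ/2) = 0.1292 + (0.9675)(0.8870)(0.7282) = 0.75416.
Central angle c = 2·arcsin(√a) = 2.10404 rad.
Distance = R·c = 15159.2 × 2.1040 ≈ 31895 m.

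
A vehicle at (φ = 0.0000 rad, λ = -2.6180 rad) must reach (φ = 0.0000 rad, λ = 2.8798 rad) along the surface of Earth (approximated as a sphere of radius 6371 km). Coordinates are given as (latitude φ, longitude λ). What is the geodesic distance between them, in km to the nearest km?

Let φ₁ = 0.0000 rad, φ₂ = 0.0000 rad, and Δλ = -0.7854 rad.
cos c = sin φ₁ sin φ₂ + cos φ₁ cos φ₂ cos Δλ = (0.0000)(0.0000) + (1.0000)(1.0000)(0.7071) = 0.70712,
so c = arccos(0.70712) = 0.78539 rad.
Distance = R·c = 6371 × 0.7854 ≈ 5004 km.

5004 km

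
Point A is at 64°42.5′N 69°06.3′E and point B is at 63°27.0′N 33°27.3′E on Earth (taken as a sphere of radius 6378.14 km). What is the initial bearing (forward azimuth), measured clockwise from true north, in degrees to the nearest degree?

With φ₁ = 1.1294, φ₂ = 1.1074, Δλ = -0.6222 rad, the forward-azimuth formula gives
θ = atan2( sin Δλ cos φ₂ , cos φ₁ sin φ₂ − sin φ₁ cos φ₂ cos Δλ ) = atan2(-0.2605, 0.0538) = -78.34°.
Adding 360° brings this into [0°, 360°): 282°.

282°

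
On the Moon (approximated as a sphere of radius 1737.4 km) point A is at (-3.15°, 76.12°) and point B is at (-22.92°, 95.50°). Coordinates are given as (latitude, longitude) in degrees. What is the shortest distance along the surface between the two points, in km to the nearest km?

827 km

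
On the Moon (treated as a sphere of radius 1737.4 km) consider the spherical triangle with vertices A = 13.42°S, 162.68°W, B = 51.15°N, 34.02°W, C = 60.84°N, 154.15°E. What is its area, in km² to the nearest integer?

Side lengths (central angles): a = 1.1837, b = 1.4273, c = 2.1675 rad; semiperimeter s = 2.3892.
By l'Huilier's theorem, tan(E/4) = √[tan(s/2) tan((s−a)/2) tan((s−b)/2) tan((s−c)/2)], giving spherical excess E = 1.2321 rad.
Area = E·R² = 1.2321 × (1737.4)² ≈ 3719188 km².

3719188 km²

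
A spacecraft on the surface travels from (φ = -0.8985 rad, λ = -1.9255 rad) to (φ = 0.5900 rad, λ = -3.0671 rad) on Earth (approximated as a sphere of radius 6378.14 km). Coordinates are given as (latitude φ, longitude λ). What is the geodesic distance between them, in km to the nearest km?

11433 km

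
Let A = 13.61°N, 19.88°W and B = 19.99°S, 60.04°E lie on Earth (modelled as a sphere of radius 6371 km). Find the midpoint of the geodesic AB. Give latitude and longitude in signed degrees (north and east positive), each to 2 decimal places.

-4.16°, 19.27°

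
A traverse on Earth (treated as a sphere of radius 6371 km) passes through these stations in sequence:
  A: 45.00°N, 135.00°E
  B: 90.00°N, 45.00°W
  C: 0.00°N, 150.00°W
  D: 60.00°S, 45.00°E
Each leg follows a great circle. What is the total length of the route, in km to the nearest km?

28230 km

Leg A→B: central angle 0.7854 rad, distance 5003.8 km.
Leg B→C: central angle 1.5708 rad, distance 10007.5 km.
Leg C→D: central angle 2.0748 rad, distance 13218.8 km.
Total: 5003.8 + 10007.5 + 13218.8 ≈ 28230 km.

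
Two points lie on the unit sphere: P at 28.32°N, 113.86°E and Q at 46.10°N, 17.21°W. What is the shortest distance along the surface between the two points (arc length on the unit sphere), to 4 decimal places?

In radians: φ₁ = 0.4943, φ₂ = 0.8046, Δλ = -131.070° = -2.2876 rad.
cos c = sin φ₁ sin φ₂ + cos φ₁ cos φ₂ cos Δλ = (0.4744)(0.7206) + (0.8803)(0.6934)(-0.6570) = -0.05920,
so c = arccos(-0.05920) = 1.63003 rad.
On the unit sphere the arc length equals the central angle: 1.6300.

1.6300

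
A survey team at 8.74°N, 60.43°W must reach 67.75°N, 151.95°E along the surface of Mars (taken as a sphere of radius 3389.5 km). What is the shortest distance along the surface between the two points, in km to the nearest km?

With latitudes φ₁ = 8.740°, φ₂ = 67.750° and longitude difference Δλ = -147.620°:
cos c = sin φ₁ sin φ₂ + cos φ₁ cos φ₂ cos Δλ = (0.1520)(0.9255) + (0.9884)(0.3786)(-0.8445) = -0.17542,
so c = arccos(-0.17542) = 1.74713 rad.
Distance = R·c = 3389.5 × 1.7471 ≈ 5922 km.

5922 km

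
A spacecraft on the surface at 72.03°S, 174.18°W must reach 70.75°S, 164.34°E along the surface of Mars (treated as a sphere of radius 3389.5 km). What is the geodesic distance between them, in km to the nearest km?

Let φ₁ = -1.2572 rad, φ₂ = -1.2348 rad, and Δλ = -0.3749 rad.
cos c = sin φ₁ sin φ₂ + cos φ₁ cos φ₂ cos Δλ = (-0.9512)(-0.9441) + (0.3085)(0.3297)(0.9305) = 0.99269,
so c = arccos(0.99269) = 0.12102 rad.
Distance = R·c = 3389.5 × 0.1210 ≈ 410 km.

410 km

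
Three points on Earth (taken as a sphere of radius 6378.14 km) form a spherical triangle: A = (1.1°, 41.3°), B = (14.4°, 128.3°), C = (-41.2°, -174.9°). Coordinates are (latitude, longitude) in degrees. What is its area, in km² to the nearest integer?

67645718 km²

Side lengths (central angles): a = 1.3333, b = 2.2392, c = 1.5153 rad; semiperimeter s = 2.5439.
By l'Huilier's theorem, tan(E/4) = √[tan(s/2) tan((s−a)/2) tan((s−b)/2) tan((s−c)/2)], giving spherical excess E = 1.6628 rad.
Area = E·R² = 1.6628 × (6378.14)² ≈ 67645718 km².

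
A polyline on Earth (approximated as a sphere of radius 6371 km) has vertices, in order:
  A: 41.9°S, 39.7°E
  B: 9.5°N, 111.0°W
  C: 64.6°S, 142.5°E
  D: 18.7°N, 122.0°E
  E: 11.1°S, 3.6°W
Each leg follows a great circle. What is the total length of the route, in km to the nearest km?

Leg A→B: central angle 2.4195 rad, distance 15414.5 km.
Leg B→C: central angle 1.8434 rad, distance 11744.3 km.
Leg C→D: central angle 1.4797 rad, distance 9427.4 km.
Leg D→E: central angle 2.2178 rad, distance 14129.6 km.
Total: 15414.5 + 11744.3 + 9427.4 + 14129.6 ≈ 50716 km.

50716 km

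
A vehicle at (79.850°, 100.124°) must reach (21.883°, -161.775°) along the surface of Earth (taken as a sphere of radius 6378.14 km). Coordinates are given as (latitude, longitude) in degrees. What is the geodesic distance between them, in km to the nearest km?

Let φ₁ = 1.3936 rad, φ₂ = 0.3819 rad, and Δλ = 1.7122 rad.
cos c = sin φ₁ sin φ₂ + cos φ₁ cos φ₂ cos Δλ = (0.9843)(0.3727) + (0.1762)(0.9279)(-0.1409) = 0.34384,
so c = arccos(0.34384) = 1.21980 rad.
Distance = R·c = 6378.14 × 1.2198 ≈ 7780 km.

7780 km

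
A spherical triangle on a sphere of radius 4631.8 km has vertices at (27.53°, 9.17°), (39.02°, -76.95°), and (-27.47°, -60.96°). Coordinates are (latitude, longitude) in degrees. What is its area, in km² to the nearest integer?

Side lengths (central angles): a = 1.1894, b = 1.5166, c = 1.2264 rad; semiperimeter s = 1.9662.
By l'Huilier's theorem, tan(E/4) = √[tan(s/2) tan((s−a)/2) tan((s−b)/2) tan((s−c)/2)], giving spherical excess E = 0.9170 rad.
Area = E·R² = 0.9170 × (4631.8)² ≈ 19672836 km².

19672836 km²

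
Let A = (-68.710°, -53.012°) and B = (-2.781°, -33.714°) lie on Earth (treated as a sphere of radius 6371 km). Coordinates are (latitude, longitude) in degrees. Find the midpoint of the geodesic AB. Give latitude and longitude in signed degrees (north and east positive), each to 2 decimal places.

-36.05°, -38.83°

Central angle δ = 1.1729 rad. Interpolating on the sphere with fraction f = 0.5:
P = [sin((1−f)δ)·A + sin(fδ)·B] / sin δ = 0.6003·A + 0.6003·B in Cartesian coordinates,
giving P = (0.6299, -0.5069, -0.5885), i.e. latitude -36.05°, longitude -38.83°.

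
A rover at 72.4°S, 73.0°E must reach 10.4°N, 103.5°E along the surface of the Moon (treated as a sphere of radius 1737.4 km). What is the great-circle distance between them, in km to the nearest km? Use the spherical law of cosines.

In radians: φ₁ = -1.2636, φ₂ = 0.1815, Δλ = 30.500° = 0.5323 rad.
cos c = sin φ₁ sin φ₂ + cos φ₁ cos φ₂ cos Δλ = (-0.9532)(0.1805) + (0.3024)(0.9836)(0.8616) = 0.08418,
so c = arccos(0.08418) = 1.48652 rad.
Distance = R·c = 1737.4 × 1.4865 ≈ 2583 km.

2583 km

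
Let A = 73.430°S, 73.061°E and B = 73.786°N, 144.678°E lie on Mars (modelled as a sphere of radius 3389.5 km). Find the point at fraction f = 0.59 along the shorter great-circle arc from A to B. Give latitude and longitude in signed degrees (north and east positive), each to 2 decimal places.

13.83°, 110.82°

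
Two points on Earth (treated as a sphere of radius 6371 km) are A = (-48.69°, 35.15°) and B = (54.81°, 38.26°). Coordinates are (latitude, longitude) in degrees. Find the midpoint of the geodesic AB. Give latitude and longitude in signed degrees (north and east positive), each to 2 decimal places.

3.06°, 36.60°

The central angle between A and B is δ = 1.8070 rad.
With f = 0.5, the slerp weights are sin((1−f)δ)/sin δ = 0.8079 and sin(fδ)/sin δ = 0.8079.
Weighted sum of the unit vectors: (0.8079)·(0.5398,0.3801,-0.7511) + (0.8079)·(0.4525,0.3569,0.8172) = (0.8017, 0.5954, 0.0534).
Converting back: φ = atan2(z, √(x²+y²)) = 3.06°, λ = atan2(y, x) = 36.60°.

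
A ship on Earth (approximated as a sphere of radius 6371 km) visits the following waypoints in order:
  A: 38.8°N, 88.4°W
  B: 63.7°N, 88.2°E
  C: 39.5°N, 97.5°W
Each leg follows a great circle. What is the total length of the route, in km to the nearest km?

17142 km

Leg A→B: central angle 1.3520 rad, distance 8613.6 km.
Leg B→C: central angle 1.3387 rad, distance 8528.7 km.
Total: 8613.6 + 8528.7 ≈ 17142 km.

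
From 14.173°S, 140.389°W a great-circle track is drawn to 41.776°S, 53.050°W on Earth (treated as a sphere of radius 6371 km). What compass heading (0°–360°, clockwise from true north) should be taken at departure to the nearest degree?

With φ₁ = -0.2474, φ₂ = -0.7291, Δλ = 1.5244 rad, the forward-azimuth formula gives
θ = atan2( sin Δλ cos φ₂ , cos φ₁ sin φ₂ − sin φ₁ cos φ₂ cos Δλ ) = atan2(0.7450, -0.6375) = 130.55°.
So the initial bearing is 131°.

131°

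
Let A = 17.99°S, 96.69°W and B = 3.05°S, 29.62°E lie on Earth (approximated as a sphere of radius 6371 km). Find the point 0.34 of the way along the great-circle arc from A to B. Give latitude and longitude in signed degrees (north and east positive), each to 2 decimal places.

-24.00°, -52.15°

The central angle between A and B is δ = 2.1483 rad.
With f = 0.34, the slerp weights are sin((1−f)δ)/sin δ = 1.1797 and sin(fδ)/sin δ = 0.7964.
Weighted sum of the unit vectors: (1.1797)·(-0.1108,-0.9446,-0.3089) + (0.7964)·(0.8681,0.4935,-0.0532) = (0.5606, -0.7213, -0.4067).
Converting back: φ = atan2(z, √(x²+y²)) = -24.00°, λ = atan2(y, x) = -52.15°.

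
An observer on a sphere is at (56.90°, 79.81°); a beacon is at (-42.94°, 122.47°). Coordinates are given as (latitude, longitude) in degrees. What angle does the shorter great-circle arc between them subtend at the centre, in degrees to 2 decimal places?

106.06°

In radians: φ₁ = 0.9931, φ₂ = -0.7494, Δλ = 42.660° = 0.7446 rad.
cos c = sin φ₁ sin φ₂ + cos φ₁ cos φ₂ cos Δλ = (0.8377)(-0.6812) + (0.5461)(0.7321)(0.7354) = -0.27668,
so c = arccos(-0.27668) = 1.85114 rad.
So the angular separation is 106.06°.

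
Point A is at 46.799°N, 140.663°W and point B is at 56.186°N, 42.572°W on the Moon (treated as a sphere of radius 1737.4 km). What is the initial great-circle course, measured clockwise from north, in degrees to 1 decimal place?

With φ₁ = 0.8168, φ₂ = 0.9806, Δλ = 1.7120 rad, the forward-azimuth formula gives
θ = atan2( sin Δλ cos φ₂ , cos φ₁ sin φ₂ − sin φ₁ cos φ₂ cos Δλ ) = atan2(0.5510, 0.6259) = 41.36°.
So the initial bearing is 41.4°.

41.4°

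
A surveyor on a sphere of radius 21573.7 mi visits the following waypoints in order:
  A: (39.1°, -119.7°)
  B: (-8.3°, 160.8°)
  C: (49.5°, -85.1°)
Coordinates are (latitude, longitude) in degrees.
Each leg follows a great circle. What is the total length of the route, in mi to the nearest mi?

74948 mi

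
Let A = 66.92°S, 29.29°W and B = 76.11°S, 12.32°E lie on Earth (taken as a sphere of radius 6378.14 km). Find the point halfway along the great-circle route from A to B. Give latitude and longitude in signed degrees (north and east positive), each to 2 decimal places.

-72.58°, -13.70°

Central angle δ = 0.2713 rad. Interpolating on the sphere with fraction f = 0.5:
P = [sin((1−f)δ)·A + sin(fδ)·B] / sin δ = 0.5046·A + 0.5046·B in Cartesian coordinates,
giving P = (0.2909, -0.0709, -0.9541), i.e. latitude -72.58°, longitude -13.70°.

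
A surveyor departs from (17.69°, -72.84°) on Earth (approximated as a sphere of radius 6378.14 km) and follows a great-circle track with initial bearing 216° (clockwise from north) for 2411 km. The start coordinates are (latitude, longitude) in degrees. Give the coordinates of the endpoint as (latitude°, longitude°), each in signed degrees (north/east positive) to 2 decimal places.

Angular distance δ = d/R = 2411/6378.14 = 0.37801 rad; initial bearing θ = 3.7699 rad.
sin φ₂ = sin φ₁ cos δ + cos φ₁ sin δ cos θ = (0.3039)(0.9294) + (0.9527)(0.3691)(-0.8090) = -0.0021, so φ₂ = -0.12°.
Δλ = atan2(sin θ sin δ cos φ₁, cos δ − sin φ₁ sin φ₂) = atan2(-0.2067, 0.9300) = -12.529°.
λ₂ = -72.840° − 12.529° = -85.37°.

-0.12°, -85.37°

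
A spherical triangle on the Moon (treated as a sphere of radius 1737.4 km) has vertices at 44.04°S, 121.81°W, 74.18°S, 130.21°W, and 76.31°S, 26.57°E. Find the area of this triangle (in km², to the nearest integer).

Side lengths (central angles): a = 0.5043, b = 1.0116, c = 0.5302 rad; semiperimeter s = 1.0231.
By l'Huilier's theorem, tan(E/4) = √[tan(s/2) tan((s−a)/2) tan((s−b)/2) tan((s−c)/2)], giving spherical excess E = 0.0587 rad.
Area = E·R² = 0.0587 × (1737.4)² ≈ 177161 km².

177161 km²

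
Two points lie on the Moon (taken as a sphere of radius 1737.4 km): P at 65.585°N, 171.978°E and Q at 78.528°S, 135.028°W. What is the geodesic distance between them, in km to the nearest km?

With latitudes φ₁ = 65.585°, φ₂ = -78.528° and longitude difference Δλ = 52.994°:
cos c = sin φ₁ sin φ₂ + cos φ₁ cos φ₂ cos Δλ = (0.9106)(-0.9800) + (0.4133)(0.1989)(0.6019) = -0.84290,
so c = arccos(-0.84290) = 2.57345 rad.
Distance = R·c = 1737.4 × 2.5735 ≈ 4471 km.

4471 km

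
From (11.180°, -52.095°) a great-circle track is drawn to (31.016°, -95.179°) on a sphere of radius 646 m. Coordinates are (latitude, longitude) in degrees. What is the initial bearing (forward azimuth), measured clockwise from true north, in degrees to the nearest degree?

303°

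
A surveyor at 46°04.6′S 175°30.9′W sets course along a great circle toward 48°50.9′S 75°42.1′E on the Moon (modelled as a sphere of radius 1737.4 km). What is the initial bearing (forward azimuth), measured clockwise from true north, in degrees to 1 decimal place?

Δλ = -108.783° = -1.8986 rad.
y = sin Δλ · cos φ₂ = (-0.9467)(0.6581) = -0.6230
x = cos φ₁ sin φ₂ − sin φ₁ cos φ₂ cos Δλ = (0.6937)(-0.7530) − (-0.7203)(0.6581)(-0.3220) = -0.6749
θ = atan2(y, x) = -137.29°; adding 360° gives 222.7°.

222.7°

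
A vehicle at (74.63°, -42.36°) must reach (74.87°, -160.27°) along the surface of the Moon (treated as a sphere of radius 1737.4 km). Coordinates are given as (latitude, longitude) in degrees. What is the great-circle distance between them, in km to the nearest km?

In radians: φ₁ = 1.3025, φ₂ = 1.3067, Δλ = -117.910° = -2.0579 rad.
Haversine: a = sin²(Δφ/2) + cos φ₁ cos φ₂ sin²(Δλ/2) = 0.0000 + (0.2651)(0.2610)(0.7340) = 0.05079.
Central angle c = 2·arcsin(√a) = 0.45462 rad.
Distance = R·c = 1737.4 × 0.4546 ≈ 790 km.

790 km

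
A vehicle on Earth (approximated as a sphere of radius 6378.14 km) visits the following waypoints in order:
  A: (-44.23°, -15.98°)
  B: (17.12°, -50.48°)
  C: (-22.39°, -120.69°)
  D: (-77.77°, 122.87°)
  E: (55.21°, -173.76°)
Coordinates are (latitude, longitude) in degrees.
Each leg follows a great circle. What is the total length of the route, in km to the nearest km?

Leg A→B: central angle 1.2036 rad, distance 7676.6 km.
Leg B→C: central angle 1.3826 rad, distance 8818.7 km.
Leg C→D: central angle 1.2817 rad, distance 8175.1 km.
Leg D→E: central angle 2.4165 rad, distance 15412.7 km.
Total: 7676.6 + 8818.7 + 8175.1 + 15412.7 ≈ 40083 km.

40083 km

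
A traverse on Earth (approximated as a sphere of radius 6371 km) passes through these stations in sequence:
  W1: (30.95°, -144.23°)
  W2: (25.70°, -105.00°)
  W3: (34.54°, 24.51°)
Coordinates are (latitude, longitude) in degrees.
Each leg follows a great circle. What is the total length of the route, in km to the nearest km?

15326 km

Leg W1→W2: central angle 0.6065 rad, distance 3864.2 km.
Leg W2→W3: central angle 1.7991 rad, distance 11462.2 km.
Total: 3864.2 + 11462.2 ≈ 15326 km.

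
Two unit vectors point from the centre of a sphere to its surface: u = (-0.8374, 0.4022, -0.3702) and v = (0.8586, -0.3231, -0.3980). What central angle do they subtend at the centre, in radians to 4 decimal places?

2.3484 rad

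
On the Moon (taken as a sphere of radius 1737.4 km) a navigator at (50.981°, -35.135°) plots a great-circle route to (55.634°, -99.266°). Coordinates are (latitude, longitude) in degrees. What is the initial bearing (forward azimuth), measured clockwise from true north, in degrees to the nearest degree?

With φ₁ = 0.8898, φ₂ = 0.9710, Δλ = -1.1193 rad, the forward-azimuth formula gives
θ = atan2( sin Δλ cos φ₂ , cos φ₁ sin φ₂ − sin φ₁ cos φ₂ cos Δλ ) = atan2(-0.5079, 0.3283) = -57.12°.
Adding 360° brings this into [0°, 360°): 303°.

303°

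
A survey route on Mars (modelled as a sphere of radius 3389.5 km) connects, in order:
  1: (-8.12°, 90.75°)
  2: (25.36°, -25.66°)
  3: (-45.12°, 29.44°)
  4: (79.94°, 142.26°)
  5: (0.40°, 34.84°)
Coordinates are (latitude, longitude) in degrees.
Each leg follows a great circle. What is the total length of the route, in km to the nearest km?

25708 km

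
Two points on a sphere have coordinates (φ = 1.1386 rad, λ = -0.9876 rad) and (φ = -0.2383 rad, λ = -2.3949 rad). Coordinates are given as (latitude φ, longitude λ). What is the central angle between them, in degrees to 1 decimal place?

98.5°

In radians: φ₁ = 1.1386, φ₂ = -0.2383, Δλ = -80.632° = -1.4073 rad.
cos c = sin φ₁ sin φ₂ + cos φ₁ cos φ₂ cos Δλ = (0.9080)(-0.2361) + (0.4189)(0.9717)(0.1628) = -0.14809,
so c = arccos(-0.14809) = 1.71944 rad.
So the angular separation is 98.5°.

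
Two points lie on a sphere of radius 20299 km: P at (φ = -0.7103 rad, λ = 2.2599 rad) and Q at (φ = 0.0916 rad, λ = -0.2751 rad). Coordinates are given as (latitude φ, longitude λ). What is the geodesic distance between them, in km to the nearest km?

With latitudes φ₁ = -40.697°, φ₂ = 5.248° and longitude difference Δλ = -145.245°:
Haversine: a = sin²(Δφ/2) + cos φ₁ cos φ₂ sin²(Δλ/2) = 0.1523 + (0.7582)(0.9958)(0.9108) = 0.83997.
Central angle c = 2·arcsin(√a) = 2.31848 rad.
Distance = R·c = 20299 × 2.3185 ≈ 47063 km.

47063 km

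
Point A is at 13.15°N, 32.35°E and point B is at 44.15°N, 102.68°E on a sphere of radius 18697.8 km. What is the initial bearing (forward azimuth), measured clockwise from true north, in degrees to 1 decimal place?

Δλ = 70.330° = 1.2275 rad.
y = sin Δλ · cos φ₂ = (0.9416)(0.7175) = 0.6756
x = cos φ₁ sin φ₂ − sin φ₁ cos φ₂ cos Δλ = (0.9738)(0.6965) − (0.2275)(0.7175)(0.3366) = 0.6233
θ = atan2(y, x) = 47.31°, so the bearing is 47.3°.

47.3°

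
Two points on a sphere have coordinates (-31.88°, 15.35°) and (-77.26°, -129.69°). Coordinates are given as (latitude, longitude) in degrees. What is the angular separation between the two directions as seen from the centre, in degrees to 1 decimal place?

With latitudes φ₁ = -31.880°, φ₂ = -77.260° and longitude difference Δλ = -145.040°:
Haversine: a = sin²(Δφ/2) + cos φ₁ cos φ₂ sin²(Δλ/2) = 0.1488 + (0.8492)(0.2205)(0.9098) = 0.31917.
Central angle c = 2·arcsin(√a) = 1.20074 rad.
So the angular separation is 68.8°.

68.8°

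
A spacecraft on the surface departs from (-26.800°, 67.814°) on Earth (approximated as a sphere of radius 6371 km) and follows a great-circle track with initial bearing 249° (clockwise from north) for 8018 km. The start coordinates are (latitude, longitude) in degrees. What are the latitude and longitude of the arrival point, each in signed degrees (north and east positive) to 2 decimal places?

Angular distance δ = d/R = 8018/6371 = 1.25852 rad; initial bearing θ = 4.3459 rad.
sin φ₂ = sin φ₁ cos δ + cos φ₁ sin δ cos θ = (-0.4509)(0.3072) + (0.8926)(0.9516)(-0.3584) = -0.4429, so φ₂ = -26.29°.
Δλ = atan2(sin θ sin δ cos φ₁, cos δ − sin φ₁ sin φ₂) = atan2(-0.7930, 0.1075) = -82.278°.
λ₂ = 67.814° − 82.278° = -14.46°.

-26.29°, -14.46°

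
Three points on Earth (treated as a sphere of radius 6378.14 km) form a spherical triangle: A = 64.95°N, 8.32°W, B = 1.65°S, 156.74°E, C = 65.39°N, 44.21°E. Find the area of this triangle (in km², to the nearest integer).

Side lengths (central angles): a = 1.7576, b = 0.3739, c = 2.0208 rad; semiperimeter s = 2.0761.
By l'Huilier's theorem, tan(E/4) = √[tan(s/2) tan((s−a)/2) tan((s−b)/2) tan((s−c)/2)], giving spherical excess E = 0.3699 rad.
Area = E·R² = 0.3699 × (6378.14)² ≈ 15046151 km².

15046151 km²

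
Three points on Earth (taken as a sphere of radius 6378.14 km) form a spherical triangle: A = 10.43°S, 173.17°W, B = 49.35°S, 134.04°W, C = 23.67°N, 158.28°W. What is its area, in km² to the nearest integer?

Side lengths (central angles): a = 1.3290, b = 0.6471, c = 0.8837 rad; semiperimeter s = 1.4299.
By l'Huilier's theorem, tan(E/4) = √[tan(s/2) tan((s−a)/2) tan((s−b)/2) tan((s−c)/2)], giving spherical excess E = 0.2842 rad.
Area = E·R² = 0.2842 × (6378.14)² ≈ 11563403 km².

11563403 km²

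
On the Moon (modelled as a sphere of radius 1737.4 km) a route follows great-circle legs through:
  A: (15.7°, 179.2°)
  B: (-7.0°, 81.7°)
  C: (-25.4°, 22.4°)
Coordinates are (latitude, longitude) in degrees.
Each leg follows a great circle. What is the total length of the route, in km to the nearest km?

4803 km

Leg A→B: central angle 1.7292 rad, distance 3004.2 km.
Leg B→C: central angle 1.0356 rad, distance 1799.2 km.
Total: 3004.2 + 1799.2 ≈ 4803 km.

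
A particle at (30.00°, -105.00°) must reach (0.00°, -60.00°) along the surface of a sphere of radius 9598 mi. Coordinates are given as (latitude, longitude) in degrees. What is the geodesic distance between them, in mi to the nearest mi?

8751 mi

In radians: φ₁ = 0.5236, φ₂ = 0.0000, Δλ = 45.000° = 0.7854 rad.
cos c = sin φ₁ sin φ₂ + cos φ₁ cos φ₂ cos Δλ = (0.5000)(0.0000) + (0.8660)(1.0000)(0.7071) = 0.61237,
so c = arccos(0.61237) = 0.91174 rad.
Distance = R·c = 9598 × 0.9117 ≈ 8751 mi.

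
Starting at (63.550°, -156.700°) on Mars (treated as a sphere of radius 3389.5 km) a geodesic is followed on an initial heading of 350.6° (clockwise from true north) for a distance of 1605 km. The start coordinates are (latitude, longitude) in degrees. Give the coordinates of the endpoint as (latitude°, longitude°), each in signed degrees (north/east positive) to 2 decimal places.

85.71°, 108.39°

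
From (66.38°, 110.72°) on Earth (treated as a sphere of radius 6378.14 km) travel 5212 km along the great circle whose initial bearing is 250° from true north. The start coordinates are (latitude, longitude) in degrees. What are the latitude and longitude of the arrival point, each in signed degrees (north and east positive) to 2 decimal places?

Angular distance δ = d/R = 5212/6378.14 = 0.81717 rad; initial bearing θ = 4.3633 rad.
sin φ₂ = sin φ₁ cos δ + cos φ₁ sin δ cos θ = (0.9162)(0.6843) + (0.4007)(0.7292)(-0.3420) = 0.5270, so φ₂ = 31.81°.
Δλ = atan2(sin θ sin δ cos φ₁, cos δ − sin φ₁ sin φ₂) = atan2(-0.2746, 0.2014) = -53.736°.
λ₂ = 110.720° − 53.736° = 56.98°.

31.81°, 56.98°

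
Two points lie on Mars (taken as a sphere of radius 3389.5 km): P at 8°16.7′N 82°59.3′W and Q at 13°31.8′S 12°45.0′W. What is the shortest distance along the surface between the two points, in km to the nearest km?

With latitudes φ₁ = 8.278°, φ₂ = -13.530° and longitude difference Δλ = 70.238°:
cos c = sin φ₁ sin φ₂ + cos φ₁ cos φ₂ cos Δλ = (0.1440)(-0.2340) + (0.9896)(0.9722)(0.3381) = 0.29161,
so c = arccos(0.29161) = 1.27488 rad.
Distance = R·c = 3389.5 × 1.2749 ≈ 4321 km.

4321 km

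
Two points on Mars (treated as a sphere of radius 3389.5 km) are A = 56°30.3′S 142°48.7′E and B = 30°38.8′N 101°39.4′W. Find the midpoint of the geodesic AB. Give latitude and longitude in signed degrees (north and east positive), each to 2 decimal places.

The central angle between A and B is δ = 2.2520 rad.
With f = 0.5, the slerp weights are sin((1−f)δ)/sin δ = 1.1620 and sin(fδ)/sin δ = 1.1620.
Weighted sum of the unit vectors: (1.1620)·(-0.4396,0.3336,-0.8339) + (1.1620)·(-0.1738,-0.8426,0.5097) = (-0.7129, -0.5915, -0.3767).
Converting back: φ = atan2(z, √(x²+y²)) = -22.13°, λ = atan2(y, x) = -140.32°.

-22.13°, -140.32°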